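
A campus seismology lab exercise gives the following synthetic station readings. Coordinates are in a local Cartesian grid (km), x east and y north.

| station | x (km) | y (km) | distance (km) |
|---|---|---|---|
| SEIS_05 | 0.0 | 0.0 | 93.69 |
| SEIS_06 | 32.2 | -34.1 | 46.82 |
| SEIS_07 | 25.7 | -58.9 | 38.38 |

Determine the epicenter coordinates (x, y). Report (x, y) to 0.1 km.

(62.5, -69.8)

Circle about each station: x² + y² = 93.69²; (x − 32.2)² + (y + 34.1)² = 46.82²; (x − 25.7)² + (y + 58.9)² = 38.38².
Subtracting the SEIS_05 equation from the SEIS_06 and SEIS_07 equations removes the quadratic terms:
64.4 x − 68.2 y = 8785.35
51.4 x − 117.8 y = 11434.49
Solving the 2×2 system: x ≈ 62.5, y ≈ -69.8 km.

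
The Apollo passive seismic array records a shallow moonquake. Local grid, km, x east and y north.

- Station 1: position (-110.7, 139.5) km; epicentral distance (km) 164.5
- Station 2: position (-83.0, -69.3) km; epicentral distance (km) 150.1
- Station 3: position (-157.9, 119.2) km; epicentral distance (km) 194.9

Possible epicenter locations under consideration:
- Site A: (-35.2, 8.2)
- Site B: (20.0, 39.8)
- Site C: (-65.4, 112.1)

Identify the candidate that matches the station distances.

For each candidate, compare |candidate − station| to the reported distance:
Site A: residuals Station 1 13.0, Station 2 59.0, Station 3 29.4 → max 59.0 km
Site B: residuals Station 1 0.1, Station 2 0.1, Station 3 0.1 → max 0.1 km
Site C: residuals Station 1 111.6, Station 2 32.2, Station 3 102.1 → max 111.6 km
Only Site B has all residuals ≈ 0.

Site B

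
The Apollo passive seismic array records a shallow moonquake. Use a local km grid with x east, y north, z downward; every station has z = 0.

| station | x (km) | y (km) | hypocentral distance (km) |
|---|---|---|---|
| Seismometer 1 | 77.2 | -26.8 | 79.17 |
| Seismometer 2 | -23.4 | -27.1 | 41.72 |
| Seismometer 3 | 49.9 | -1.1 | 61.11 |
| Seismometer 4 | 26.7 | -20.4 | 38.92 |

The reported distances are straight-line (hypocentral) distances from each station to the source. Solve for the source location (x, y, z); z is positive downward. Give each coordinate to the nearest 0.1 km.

(4.4, -27.5, 31.1)

Each station gives a sphere (x−x_i)² + (y−y_i)² + z² = d_i² (stations at z=0).
Subtracting the Seismometer 1 sphere from Seismometer 2 and Seismometer 3: z² cancels, leaving linear equations in x and y:
-201.2 x − 0.6 y = -868.78
-54.6 x + 51.4 y = -1653.40
Solving: x ≈ 4.400, y ≈ -27.493 km (keep extra digits for the depth step; rounded: 4.4, -27.5).
Then from the Seismometer 1 sphere: z² = 79.17² − (x − 77.2)² − (y + 26.8)² with x = 4.400, y = -27.493, so z ≈ 31.106 ≈ 31.1 km.
Check against Seismometer 4 (with the unrounded solution): distance 38.93 ≈ 38.92 km. ✓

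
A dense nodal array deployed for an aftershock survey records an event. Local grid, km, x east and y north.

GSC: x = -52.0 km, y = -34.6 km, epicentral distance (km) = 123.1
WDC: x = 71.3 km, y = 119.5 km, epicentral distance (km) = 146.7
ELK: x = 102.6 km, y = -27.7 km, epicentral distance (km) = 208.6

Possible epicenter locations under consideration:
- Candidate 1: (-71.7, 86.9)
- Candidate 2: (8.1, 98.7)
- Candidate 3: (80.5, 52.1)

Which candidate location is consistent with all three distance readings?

Candidate 1

For each candidate, compare |candidate − station| to the reported distance:
Candidate 1: residuals GSC 0.0, WDC 0.0, ELK 0.0 → max 0.0 km
Candidate 2: residuals GSC 23.1, WDC 80.2, ELK 50.8 → max 80.2 km
Candidate 3: residuals GSC 35.2, WDC 78.7, ELK 125.8 → max 125.8 km
Only Candidate 1 has all residuals ≈ 0.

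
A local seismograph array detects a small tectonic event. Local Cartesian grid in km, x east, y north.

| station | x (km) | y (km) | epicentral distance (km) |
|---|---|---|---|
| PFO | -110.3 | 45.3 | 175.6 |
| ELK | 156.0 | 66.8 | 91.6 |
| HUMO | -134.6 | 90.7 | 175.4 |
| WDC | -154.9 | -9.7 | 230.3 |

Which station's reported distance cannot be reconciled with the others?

Solve using three stations at a time. Using PFO, ELK, WDC (subtract circle equations pairwise → linear system) gives (x, y) ≈ (64.7, 59.6).
Distances from that point to each station vs reported:
  PFO: calculated 175.6 vs reported 175.6 → residual 0.0 km
  ELK: calculated 91.6 vs reported 91.6 → residual 0.0 km
  HUMO: calculated 201.7 vs reported 175.4 → residual 26.3 km
  WDC: calculated 230.3 vs reported 230.3 → residual 0.0 km
PFO, ELK, WDC are mutually consistent (residuals ≈ 0); HUMO is off by 26.3 km.

HUMO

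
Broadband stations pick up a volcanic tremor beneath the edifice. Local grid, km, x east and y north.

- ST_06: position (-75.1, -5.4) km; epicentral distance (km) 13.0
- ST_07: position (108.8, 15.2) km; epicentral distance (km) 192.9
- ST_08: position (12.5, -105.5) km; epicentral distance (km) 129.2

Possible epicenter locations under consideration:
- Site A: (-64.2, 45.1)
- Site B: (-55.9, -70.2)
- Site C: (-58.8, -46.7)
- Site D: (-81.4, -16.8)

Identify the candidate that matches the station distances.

Site D

For each candidate, compare |candidate − station| to the reported distance:
Site A: residuals ST_06 38.7, ST_07 17.3, ST_08 39.8 → max 39.8 km
Site B: residuals ST_06 54.6, ST_07 7.4, ST_08 52.2 → max 54.6 km
Site C: residuals ST_06 31.4, ST_07 14.2, ST_08 36.8 → max 36.8 km
Site D: residuals ST_06 0.0, ST_07 0.0, ST_08 0.0 → max 0.0 km
Only Site D has all residuals ≈ 0.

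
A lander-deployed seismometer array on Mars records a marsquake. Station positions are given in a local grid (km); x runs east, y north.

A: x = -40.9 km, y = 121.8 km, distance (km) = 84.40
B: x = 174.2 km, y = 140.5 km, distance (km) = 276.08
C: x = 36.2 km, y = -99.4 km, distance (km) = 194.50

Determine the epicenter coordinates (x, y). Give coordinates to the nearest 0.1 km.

Circle about each station: (x + 40.9)² + (y − 121.8)² = 84.40²; (x − 174.2)² + (y − 140.5)² = 276.08²; (x − 36.2)² + (y + 99.4)² = 194.50².
Subtracting the A equation from the B and C equations removes the quadratic terms:
430.2 x + 37.4 y = -35518.97
154.2 x − 442.4 y = -36024.14
Solving the 2×2 system: x ≈ -87.0, y ≈ 51.1 km.

-87.0 km east, 51.1 km north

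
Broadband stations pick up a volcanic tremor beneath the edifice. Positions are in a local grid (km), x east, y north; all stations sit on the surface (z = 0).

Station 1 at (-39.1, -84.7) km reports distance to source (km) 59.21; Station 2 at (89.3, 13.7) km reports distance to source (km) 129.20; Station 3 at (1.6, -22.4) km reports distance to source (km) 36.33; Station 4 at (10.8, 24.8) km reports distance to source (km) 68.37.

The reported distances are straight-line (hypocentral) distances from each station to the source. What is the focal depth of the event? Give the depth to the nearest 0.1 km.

Each station gives a sphere (x−x_i)² + (y−y_i)² + z² = d_i² (stations at z=0).
Subtracting the Station 1 sphere from Station 2 and Station 3: z² cancels, leaving linear equations in x and y:
256.8 x + 196.8 y = -13727.54
81.4 x + 124.6 y = -6012.62
Solving: x ≈ -32.994, y ≈ -26.701 km (keep extra digits for the depth step; rounded: -33.0, -26.7).
Then from the Station 1 sphere: z² = 59.21² − (x + 39.1)² − (y + 84.7)² with x = -32.994, y = -26.701, so z ≈ 10.230 ≈ 10.2 km.

10.2 km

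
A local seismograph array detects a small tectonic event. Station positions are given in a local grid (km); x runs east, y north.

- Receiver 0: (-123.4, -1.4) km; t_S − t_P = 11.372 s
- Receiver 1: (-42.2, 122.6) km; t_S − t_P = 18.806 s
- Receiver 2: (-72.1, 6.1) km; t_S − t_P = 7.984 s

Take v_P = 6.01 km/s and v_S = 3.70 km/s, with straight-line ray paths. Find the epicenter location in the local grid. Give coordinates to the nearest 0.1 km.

Distance from S−P lag: d = Δt · v_P v_S / (v_P − v_S) = Δt · (6.01·3.70)/(6.01−3.70) ≈ 9.6264·Δt.
So d_Receiver 0 = 109.47, d_Receiver 1 = 181.03, d_Receiver 2 = 76.86 km.
Circle about each station: (x + 123.4)² + (y + 1.4)² = 109.47²; (x + 42.2)² + (y − 122.6)² = 181.03²; (x + 72.1)² + (y − 6.1)² = 76.86².
Subtracting the Receiver 0 equation from the Receiver 1 and Receiver 2 equations removes the quadratic terms:
162.4 x + 248.0 y = -19206.10
102.6 x + 15.0 y = -3917.68
Solving the 2×2 system: x ≈ -29.7, y ≈ -58.0 km.

-29.7 km east, -58.0 km north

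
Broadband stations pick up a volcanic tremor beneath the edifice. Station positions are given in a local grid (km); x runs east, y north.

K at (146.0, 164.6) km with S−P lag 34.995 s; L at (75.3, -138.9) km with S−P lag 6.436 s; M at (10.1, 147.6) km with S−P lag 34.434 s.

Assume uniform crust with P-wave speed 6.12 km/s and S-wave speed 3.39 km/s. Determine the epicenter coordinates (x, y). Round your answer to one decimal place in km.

(101.5, -97.6)

Distance from S−P lag: d = Δt · v_P v_S / (v_P − v_S) = Δt · (6.12·3.39)/(6.12−3.39) ≈ 7.5996·Δt.
So d_K = 265.95, d_L = 48.91, d_M = 261.68 km.
Circle about each station: (x − 146.0)² + (y − 164.6)² = 265.95²; (x − 75.3)² + (y + 138.9)² = 48.91²; (x − 10.1)² + (y − 147.6)² = 261.68².
Subtracting the K equation from the L and M equations removes the quadratic terms:
-141.4 x − 607.0 y = 44891.35
-271.8 x − 34.0 y = -24268.41
Solving the 2×2 system: x ≈ 101.5, y ≈ -97.6 km.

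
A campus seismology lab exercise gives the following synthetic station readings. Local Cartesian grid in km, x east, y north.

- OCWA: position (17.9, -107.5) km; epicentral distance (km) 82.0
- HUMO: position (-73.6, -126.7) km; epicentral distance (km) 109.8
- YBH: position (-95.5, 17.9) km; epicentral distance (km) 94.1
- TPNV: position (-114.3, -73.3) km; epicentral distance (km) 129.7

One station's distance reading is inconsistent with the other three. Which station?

TPNV

Solve using three stations at a time. Using OCWA, HUMO, YBH (subtract circle equations pairwise → linear system) gives (x, y) ≈ (-16.4, -33.0).
Distances from that point to each station vs reported:
  OCWA: calculated 82.0 vs reported 82.0 → residual 0.0 km
  HUMO: calculated 109.8 vs reported 109.8 → residual 0.0 km
  YBH: calculated 94.1 vs reported 94.1 → residual 0.0 km
  TPNV: calculated 105.9 vs reported 129.7 → residual 23.8 km
OCWA, HUMO, YBH are mutually consistent (residuals ≈ 0); TPNV is off by 23.8 km.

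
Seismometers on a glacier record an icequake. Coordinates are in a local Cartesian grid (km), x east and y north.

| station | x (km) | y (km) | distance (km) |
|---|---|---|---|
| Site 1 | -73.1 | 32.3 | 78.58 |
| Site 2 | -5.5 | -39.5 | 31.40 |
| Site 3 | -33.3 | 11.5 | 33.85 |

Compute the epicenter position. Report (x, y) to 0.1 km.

(-5.7, -8.1)

Circle about each station: (x + 73.1)² + (y − 32.3)² = 78.58²; (x + 5.5)² + (y + 39.5)² = 31.40²; (x + 33.3)² + (y − 11.5)² = 33.85².
Subtracting pairs of circle equations eliminates x²+y² and gives linear equations (the radical axes):
135.2 x − 143.6 y = 392.46
79.6 x − 41.6 y = -116.77
Solving the 2×2 system: x ≈ -5.7, y ≈ -8.1 km.
Check against Site 1 (with the unrounded x, y): √((x + 73.1)²+(y − 32.3)²) = 78.58 ≈ 78.58 km. ✓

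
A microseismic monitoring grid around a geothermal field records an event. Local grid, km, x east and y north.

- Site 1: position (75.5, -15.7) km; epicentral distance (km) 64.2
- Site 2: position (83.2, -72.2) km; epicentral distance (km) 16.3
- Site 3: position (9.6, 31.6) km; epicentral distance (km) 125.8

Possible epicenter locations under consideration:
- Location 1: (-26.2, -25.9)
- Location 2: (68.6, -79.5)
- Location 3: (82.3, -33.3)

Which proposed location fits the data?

For each candidate, compare |candidate − station| to the reported distance:
Location 1: residuals Site 1 38.0, Site 2 102.5, Site 3 58.1 → max 102.5 km
Location 2: residuals Site 1 0.0, Site 2 0.0, Site 3 0.0 → max 0.0 km
Location 3: residuals Site 1 45.3, Site 2 22.6, Site 3 28.3 → max 45.3 km
Only Location 2 has all residuals ≈ 0.

Location 2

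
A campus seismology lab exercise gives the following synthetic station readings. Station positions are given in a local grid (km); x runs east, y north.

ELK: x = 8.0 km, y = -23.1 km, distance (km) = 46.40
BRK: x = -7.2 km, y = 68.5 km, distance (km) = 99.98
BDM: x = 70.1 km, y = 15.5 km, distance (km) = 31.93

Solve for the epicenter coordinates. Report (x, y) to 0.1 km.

Circle about each station: (x − 8.0)² + (y + 23.1)² = 46.40²; (x + 7.2)² + (y − 68.5)² = 99.98²; (x − 70.1)² + (y − 15.5)² = 31.93².
Subtracting pairs of circle equations eliminates x²+y² and gives linear equations (the radical axes):
-30.4 x + 183.2 y = -3696.56
124.2 x + 77.2 y = 5690.09
Solving the 2×2 system: x ≈ 52.9, y ≈ -11.4 km.

52.9 km east, -11.4 km north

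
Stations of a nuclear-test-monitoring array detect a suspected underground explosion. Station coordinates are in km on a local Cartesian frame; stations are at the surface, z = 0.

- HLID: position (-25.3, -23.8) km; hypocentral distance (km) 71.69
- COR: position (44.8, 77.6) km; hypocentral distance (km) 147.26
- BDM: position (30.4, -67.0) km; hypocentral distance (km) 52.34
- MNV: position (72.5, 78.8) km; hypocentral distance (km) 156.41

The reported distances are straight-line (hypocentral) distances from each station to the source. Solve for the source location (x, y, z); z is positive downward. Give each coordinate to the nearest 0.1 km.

x ≈ 14.4 km, y ≈ -57.9 km, depth ≈ 49.0 km

Each station gives a sphere (x−x_i)² + (y−y_i)² + z² = d_i² (stations at z=0).
Subtracting the HLID sphere from COR and BDM: z² cancels, leaving linear equations in x and y:
140.2 x + 202.8 y = -9723.78
111.4 x − 86.4 y = 6606.61
Solving: x ≈ 14.398, y ≈ -57.901 km (keep extra digits for the depth step; rounded: 14.4, -57.9).
Then from the HLID sphere: z² = 71.69² − (x + 25.3)² − (y + 23.8)² with x = 14.398, y = -57.901, so z ≈ 48.996 ≈ 49.0 km.
Check against MNV (with the unrounded solution): distance 156.41 ≈ 156.41 km. ✓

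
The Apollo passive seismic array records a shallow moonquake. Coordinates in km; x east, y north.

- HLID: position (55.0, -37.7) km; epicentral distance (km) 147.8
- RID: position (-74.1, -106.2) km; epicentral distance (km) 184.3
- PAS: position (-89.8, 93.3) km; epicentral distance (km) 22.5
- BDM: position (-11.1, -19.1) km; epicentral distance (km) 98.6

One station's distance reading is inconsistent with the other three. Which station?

PAS

Solve using three stations at a time. Using HLID, RID, BDM (subtract circle equations pairwise → linear system) gives (x, y) ≈ (-40.6, 75.1).
Distances from that point to each station vs reported:
  HLID: calculated 147.9 vs reported 147.8 → residual 0.1 km
  RID: calculated 184.4 vs reported 184.3 → residual 0.1 km
  PAS: calculated 52.4 vs reported 22.5 → residual 29.9 km
  BDM: calculated 98.7 vs reported 98.6 → residual 0.1 km
HLID, RID, BDM are mutually consistent (residuals ≈ 0); PAS is off by 29.9 km.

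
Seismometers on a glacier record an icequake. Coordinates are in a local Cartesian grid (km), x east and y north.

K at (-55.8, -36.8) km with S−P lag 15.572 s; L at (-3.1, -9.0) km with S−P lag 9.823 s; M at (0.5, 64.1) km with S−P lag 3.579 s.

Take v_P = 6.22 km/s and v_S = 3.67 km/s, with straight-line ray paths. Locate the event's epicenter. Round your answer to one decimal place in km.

Distance from S−P lag: d = Δt · v_P v_S / (v_P − v_S) = Δt · (6.22·3.67)/(6.22−3.67) ≈ 8.9519·Δt.
So d_K = 139.40, d_L = 87.93, d_M = 32.04 km.
Circle about each station: (x + 55.8)² + (y + 36.8)² = 139.40²; (x + 3.1)² + (y + 9.0)² = 87.93²; (x − 0.5)² + (y − 64.1)² = 32.04².
Subtracting the K equation from the L and M equations removes the quadratic terms:
105.4 x + 55.6 y = 7323.41
112.6 x + 201.8 y = 18046.98
Solving the 2×2 system: x ≈ 31.6, y ≈ 71.8 km.

31.6 km east, 71.8 km north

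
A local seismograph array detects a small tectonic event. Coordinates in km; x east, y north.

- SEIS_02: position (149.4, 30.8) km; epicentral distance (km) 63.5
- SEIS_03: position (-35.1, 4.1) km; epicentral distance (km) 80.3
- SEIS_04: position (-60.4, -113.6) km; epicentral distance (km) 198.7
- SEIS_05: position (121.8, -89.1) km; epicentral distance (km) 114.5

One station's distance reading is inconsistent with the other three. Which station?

Solve using three stations at a time. Using SEIS_02, SEIS_04, SEIS_05 (subtract circle equations pairwise → linear system) gives (x, y) ≈ (86.8, 19.9).
Distances from that point to each station vs reported:
  SEIS_02: calculated 63.6 vs reported 63.5 → residual 0.1 km
  SEIS_03: calculated 122.9 vs reported 80.3 → residual 42.6 km
  SEIS_04: calculated 198.7 vs reported 198.7 → residual 0.0 km
  SEIS_05: calculated 114.5 vs reported 114.5 → residual 0.0 km
SEIS_02, SEIS_04, SEIS_05 are mutually consistent (residuals ≈ 0); SEIS_03 is off by 42.6 km.

SEIS_03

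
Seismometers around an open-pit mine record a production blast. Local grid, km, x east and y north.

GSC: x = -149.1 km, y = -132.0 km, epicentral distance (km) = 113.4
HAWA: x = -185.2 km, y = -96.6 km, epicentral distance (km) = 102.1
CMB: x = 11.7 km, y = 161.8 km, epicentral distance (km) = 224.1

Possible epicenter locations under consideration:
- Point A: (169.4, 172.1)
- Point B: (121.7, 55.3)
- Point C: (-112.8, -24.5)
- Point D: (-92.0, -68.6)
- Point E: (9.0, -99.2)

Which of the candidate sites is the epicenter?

For each candidate, compare |candidate − station| to the reported distance:
Point A: residuals GSC 327.0, HAWA 342.8, CMB 66.1 → max 342.8 km
Point B: residuals GSC 215.9, HAWA 240.3, CMB 71.0 → max 240.3 km
Point C: residuals GSC 0.1, HAWA 0.1, CMB 0.0 → max 0.1 km
Point D: residuals GSC 28.1, HAWA 4.8, CMB 28.6 → max 28.6 km
Point E: residuals GSC 48.1, HAWA 92.1, CMB 36.9 → max 92.1 km
Only Point C has all residuals ≈ 0.

Point C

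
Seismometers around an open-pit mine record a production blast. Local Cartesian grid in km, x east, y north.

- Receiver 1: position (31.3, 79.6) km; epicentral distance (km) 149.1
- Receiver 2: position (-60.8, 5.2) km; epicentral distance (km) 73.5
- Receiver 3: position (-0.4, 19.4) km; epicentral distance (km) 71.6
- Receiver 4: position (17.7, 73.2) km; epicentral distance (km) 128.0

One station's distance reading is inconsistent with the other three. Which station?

Receiver 1

Solve using three stations at a time. Using Receiver 2, Receiver 3, Receiver 4 (subtract circle equations pairwise → linear system) gives (x, y) ≈ (-13.5, -50.9).
Distances from that point to each station vs reported:
  Receiver 1: calculated 137.9 vs reported 149.1 → residual 11.2 km
  Receiver 2: calculated 73.4 vs reported 73.5 → residual 0.1 km
  Receiver 3: calculated 71.5 vs reported 71.6 → residual 0.1 km
  Receiver 4: calculated 127.9 vs reported 128.0 → residual 0.1 km
Receiver 2, Receiver 3, Receiver 4 are mutually consistent (residuals ≈ 0); Receiver 1 is off by 11.2 km.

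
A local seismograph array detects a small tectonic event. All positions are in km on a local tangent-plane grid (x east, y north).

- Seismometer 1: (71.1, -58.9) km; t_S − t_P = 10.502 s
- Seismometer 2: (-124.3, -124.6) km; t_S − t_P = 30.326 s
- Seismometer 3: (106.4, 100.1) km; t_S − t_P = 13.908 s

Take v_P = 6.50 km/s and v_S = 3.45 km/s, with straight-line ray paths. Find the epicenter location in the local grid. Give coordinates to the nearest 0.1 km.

(49.4, 15.2)

Distance from S−P lag: d = Δt · v_P v_S / (v_P − v_S) = Δt · (6.50·3.45)/(6.50−3.45) ≈ 7.3525·Δt.
So d_Seismometer 1 = 77.22, d_Seismometer 2 = 222.97, d_Seismometer 3 = 102.26 km.
Circle about each station: (x − 71.1)² + (y + 58.9)² = 77.22²; (x + 124.3)² + (y + 124.6)² = 222.97²; (x − 106.4)² + (y − 100.1)² = 102.26².
Subtracting the Seismometer 1 equation from the Seismometer 2 and Seismometer 3 equations removes the quadratic terms:
-390.8 x − 131.4 y = -21301.46
70.6 x + 318.0 y = 8322.37
Solving the 2×2 system: x ≈ 49.4, y ≈ 15.2 km.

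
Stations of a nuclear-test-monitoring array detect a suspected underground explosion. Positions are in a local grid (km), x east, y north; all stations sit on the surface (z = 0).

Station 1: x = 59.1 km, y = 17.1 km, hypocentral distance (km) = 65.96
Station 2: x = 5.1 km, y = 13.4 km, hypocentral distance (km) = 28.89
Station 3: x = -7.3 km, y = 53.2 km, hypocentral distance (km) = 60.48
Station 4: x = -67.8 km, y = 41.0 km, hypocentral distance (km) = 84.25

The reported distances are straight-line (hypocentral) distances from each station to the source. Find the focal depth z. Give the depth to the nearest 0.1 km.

Each station gives a sphere (x−x_i)² + (y−y_i)² + z² = d_i² (stations at z=0).
Subtracting the Station 1 sphere from Station 2 and Station 3: z² cancels, leaving linear equations in x and y:
-108.0 x − 7.4 y = -63.56
-132.8 x + 72.2 y = -208.80
Solving: x ≈ 0.699, y ≈ -1.607 km (keep extra digits for the depth step; rounded: 0.7, -1.6).
Then from the Station 1 sphere: z² = 65.96² − (x − 59.1)² − (y − 17.1)² with x = 0.699, y = -1.607, so z ≈ 24.292 ≈ 24.3 km.

z ≈ 24.3 km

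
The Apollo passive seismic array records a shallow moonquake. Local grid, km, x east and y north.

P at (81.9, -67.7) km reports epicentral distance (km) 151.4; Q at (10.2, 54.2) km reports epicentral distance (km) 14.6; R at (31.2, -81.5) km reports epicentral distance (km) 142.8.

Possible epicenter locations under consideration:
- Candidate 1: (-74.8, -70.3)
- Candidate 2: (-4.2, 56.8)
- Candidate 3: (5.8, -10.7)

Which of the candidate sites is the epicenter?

For each candidate, compare |candidate − station| to the reported distance:
Candidate 1: residuals P 5.3, Q 136.1, R 36.2 → max 136.1 km
Candidate 2: residuals P 0.0, Q 0.0, R 0.0 → max 0.0 km
Candidate 3: residuals P 56.3, Q 50.4, R 67.6 → max 67.6 km
Only Candidate 2 has all residuals ≈ 0.

Candidate 2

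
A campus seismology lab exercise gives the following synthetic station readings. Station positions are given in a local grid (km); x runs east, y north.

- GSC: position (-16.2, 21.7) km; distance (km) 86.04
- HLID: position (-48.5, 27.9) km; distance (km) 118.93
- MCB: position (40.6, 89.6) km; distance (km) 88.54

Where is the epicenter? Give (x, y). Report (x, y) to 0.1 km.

x ≈ 68.3 km, y ≈ 5.5 km

Circle about each station: (x + 16.2)² + (y − 21.7)² = 86.04²; (x + 48.5)² + (y − 27.9)² = 118.93²; (x − 40.6)² + (y − 89.6)² = 88.54².
Subtracting pairs of circle equations eliminates x²+y² and gives linear equations (the radical axes):
-64.6 x + 12.4 y = -4344.13
113.6 x + 135.8 y = 8506.74
Solving the 2×2 system: x ≈ 68.3, y ≈ 5.5 km.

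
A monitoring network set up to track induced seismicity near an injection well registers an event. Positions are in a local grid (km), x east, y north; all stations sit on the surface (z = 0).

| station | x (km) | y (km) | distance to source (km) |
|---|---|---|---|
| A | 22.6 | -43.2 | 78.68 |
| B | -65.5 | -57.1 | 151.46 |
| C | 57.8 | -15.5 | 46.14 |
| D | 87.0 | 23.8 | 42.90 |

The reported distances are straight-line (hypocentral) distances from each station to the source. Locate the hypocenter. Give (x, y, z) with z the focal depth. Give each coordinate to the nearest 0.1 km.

Each station gives a sphere (x−x_i)² + (y−y_i)² + z² = d_i² (stations at z=0).
Subtracting the A sphere from B and C: z² cancels, leaving linear equations in x and y:
-176.2 x − 27.8 y = -11575.93
70.4 x + 55.4 y = 5265.73
Solving: x ≈ 63.416, y ≈ 14.463 km (keep extra digits for the depth step; rounded: 63.4, 14.5).
Then from the A sphere: z² = 78.68² − (x − 22.6)² − (y + 43.2)² with x = 63.416, y = 14.463, so z ≈ 34.635 ≈ 34.6 km.

(63.4, 14.5, 34.6)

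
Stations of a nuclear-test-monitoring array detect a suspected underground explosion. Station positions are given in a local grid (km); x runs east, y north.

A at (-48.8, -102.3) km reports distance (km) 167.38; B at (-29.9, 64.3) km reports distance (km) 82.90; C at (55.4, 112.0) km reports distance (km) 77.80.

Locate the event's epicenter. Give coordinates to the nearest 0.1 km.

Circle about each station: (x + 48.8)² + (y + 102.3)² = 167.38²; (x + 29.9)² + (y − 64.3)² = 82.90²; (x − 55.4)² + (y − 112.0)² = 77.80².
Subtracting pairs of circle equations eliminates x²+y² and gives linear equations (the radical axes):
37.8 x + 333.2 y = 13325.42
208.4 x + 428.6 y = 24729.65
Solving the 2×2 system: x ≈ 47.5, y ≈ 34.6 km.

47.5 km east, 34.6 km north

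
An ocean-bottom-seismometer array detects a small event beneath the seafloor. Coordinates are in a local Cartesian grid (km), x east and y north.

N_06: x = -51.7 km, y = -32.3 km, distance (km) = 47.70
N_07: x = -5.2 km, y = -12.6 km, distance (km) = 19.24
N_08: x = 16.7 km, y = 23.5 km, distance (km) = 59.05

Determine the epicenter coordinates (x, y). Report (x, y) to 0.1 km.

-4.0 km east, -31.8 km north

Circle about each station: (x + 51.7)² + (y + 32.3)² = 47.70²; (x + 5.2)² + (y + 12.6)² = 19.24²; (x − 16.7)² + (y − 23.5)² = 59.05².
Subtracting the N_06 equation from the N_07 and N_08 equations removes the quadratic terms:
93.0 x + 39.4 y = -1625.27
136.8 x + 111.6 y = -4096.65
Solving the 2×2 system: x ≈ -4.0, y ≈ -31.8 km.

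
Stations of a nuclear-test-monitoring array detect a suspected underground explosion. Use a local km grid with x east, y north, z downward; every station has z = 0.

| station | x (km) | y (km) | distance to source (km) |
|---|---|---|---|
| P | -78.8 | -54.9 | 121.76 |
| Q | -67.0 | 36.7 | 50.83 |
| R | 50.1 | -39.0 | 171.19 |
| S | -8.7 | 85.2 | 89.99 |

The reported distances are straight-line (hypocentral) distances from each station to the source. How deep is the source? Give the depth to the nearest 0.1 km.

z ≈ 42.5 km

Each station gives a sphere (x−x_i)² + (y−y_i)² + z² = d_i² (stations at z=0).
Subtracting the P sphere from Q and R: z² cancels, leaving linear equations in x and y:
23.6 x + 183.2 y = 8854.25
257.8 x + 31.8 y = -19672.96
Solving: x ≈ -83.601, y ≈ 59.101 km (keep extra digits for the depth step; rounded: -83.6, 59.1).
Then from the P sphere: z² = 121.76² − (x + 78.8)² − (y + 54.9)² with x = -83.601, y = 59.101, so z ≈ 42.500 ≈ 42.5 km.
Check against S (with the unrounded solution): distance 89.99 ≈ 89.99 km. ✓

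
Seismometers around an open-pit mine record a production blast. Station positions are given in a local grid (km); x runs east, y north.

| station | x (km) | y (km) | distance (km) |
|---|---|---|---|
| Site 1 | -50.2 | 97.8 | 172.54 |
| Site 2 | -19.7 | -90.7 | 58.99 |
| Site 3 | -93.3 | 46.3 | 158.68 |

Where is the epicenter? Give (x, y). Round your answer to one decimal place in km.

Circle about each station: (x + 50.2)² + (y − 97.8)² = 172.54²; (x + 19.7)² + (y + 90.7)² = 58.99²; (x + 93.3)² + (y − 46.3)² = 158.68².
Subtracting the Site 1 equation from the Site 2 and Site 3 equations removes the quadratic terms:
61.0 x − 377.0 y = 22819.93
-86.2 x − 103.0 y = 3354.41
Solving the 2×2 system: x ≈ 28.0, y ≈ -56.0 km.

28.0 km east, -56.0 km north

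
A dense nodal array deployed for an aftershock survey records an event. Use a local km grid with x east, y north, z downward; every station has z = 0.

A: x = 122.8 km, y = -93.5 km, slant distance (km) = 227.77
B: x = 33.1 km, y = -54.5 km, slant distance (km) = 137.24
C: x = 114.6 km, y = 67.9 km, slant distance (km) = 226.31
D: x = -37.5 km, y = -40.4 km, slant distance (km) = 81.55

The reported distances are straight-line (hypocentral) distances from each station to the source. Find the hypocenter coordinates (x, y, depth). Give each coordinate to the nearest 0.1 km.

Each station gives a sphere (x−x_i)² + (y−y_i)² + z² = d_i² (stations at z=0).
Subtracting the A sphere from B and C: z² cancels, leaving linear equations in x and y:
-179.4 x + 78.0 y = 13288.13
-16.4 x + 322.8 y = -5415.56
Solving: x ≈ -83.202, y ≈ -21.004 km (keep extra digits for the depth step; rounded: -83.2, -21.0).
Then from the A sphere: z² = 227.77² − (x − 122.8)² − (y + 93.5)² with x = -83.202, y = -21.004, so z ≈ 64.705 ≈ 64.7 km.

(-83.2, -21.0, 64.7)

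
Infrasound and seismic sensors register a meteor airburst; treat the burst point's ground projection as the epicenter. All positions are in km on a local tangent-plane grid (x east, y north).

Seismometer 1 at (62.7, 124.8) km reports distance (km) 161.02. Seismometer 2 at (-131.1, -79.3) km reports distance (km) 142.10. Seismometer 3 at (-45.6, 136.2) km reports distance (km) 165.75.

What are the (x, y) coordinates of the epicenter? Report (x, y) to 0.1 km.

(-0.5, -23.3)

Circle about each station: (x − 62.7)² + (y − 124.8)² = 161.02²; (x + 131.1)² + (y + 79.3)² = 142.10²; (x + 45.6)² + (y − 136.2)² = 165.75².
Subtracting pairs of circle equations eliminates x²+y² and gives linear equations (the radical axes):
-387.6 x − 408.2 y = 9704.40
-216.6 x + 22.8 y = -422.15
Solving the 2×2 system: x ≈ -0.5, y ≈ -23.3 km.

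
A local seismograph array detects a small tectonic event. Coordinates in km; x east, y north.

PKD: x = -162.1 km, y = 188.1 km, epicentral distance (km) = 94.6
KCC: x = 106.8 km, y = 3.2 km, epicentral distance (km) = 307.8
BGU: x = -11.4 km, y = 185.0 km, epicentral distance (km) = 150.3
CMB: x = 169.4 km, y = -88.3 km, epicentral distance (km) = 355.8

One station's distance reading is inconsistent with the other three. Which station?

Solve using three stations at a time. Using PKD, BGU, CMB (subtract circle equations pairwise → linear system) gives (x, y) ≈ (-133.8, 97.8).
Distances from that point to each station vs reported:
  PKD: calculated 94.6 vs reported 94.6 → residual 0.0 km
  KCC: calculated 258.6 vs reported 307.8 → residual 49.2 km
  BGU: calculated 150.3 vs reported 150.3 → residual 0.0 km
  CMB: calculated 355.8 vs reported 355.8 → residual 0.0 km
PKD, BGU, CMB are mutually consistent (residuals ≈ 0); KCC is off by 49.2 km.

KCC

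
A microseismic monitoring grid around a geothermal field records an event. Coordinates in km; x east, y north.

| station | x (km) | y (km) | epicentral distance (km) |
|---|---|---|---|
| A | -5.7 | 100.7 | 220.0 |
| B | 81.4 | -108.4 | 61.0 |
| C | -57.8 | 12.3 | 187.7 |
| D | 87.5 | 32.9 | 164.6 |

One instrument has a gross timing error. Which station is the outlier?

C

Solve using three stations at a time. Using A, B, D (subtract circle equations pairwise → linear system) gives (x, y) ≈ (21.0, -117.7).
Distances from that point to each station vs reported:
  A: calculated 220.0 vs reported 220.0 → residual 0.0 km
  B: calculated 61.1 vs reported 61.0 → residual 0.1 km
  C: calculated 152.0 vs reported 187.7 → residual 35.7 km
  D: calculated 164.6 vs reported 164.6 → residual 0.0 km
A, B, D are mutually consistent (residuals ≈ 0); C is off by 35.7 km.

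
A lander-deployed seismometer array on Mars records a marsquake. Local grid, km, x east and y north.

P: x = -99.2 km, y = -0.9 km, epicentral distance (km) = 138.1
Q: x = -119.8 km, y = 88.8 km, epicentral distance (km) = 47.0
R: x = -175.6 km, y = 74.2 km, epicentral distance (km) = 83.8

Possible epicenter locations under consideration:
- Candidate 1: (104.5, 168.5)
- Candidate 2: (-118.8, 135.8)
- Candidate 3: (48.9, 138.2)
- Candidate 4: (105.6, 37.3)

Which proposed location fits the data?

For each candidate, compare |candidate − station| to the reported distance:
Candidate 1: residuals P 126.8, Q 191.0, R 211.7 → max 211.7 km
Candidate 2: residuals P 0.0, Q 0.0, R 0.0 → max 0.0 km
Candidate 3: residuals P 65.1, Q 128.8, R 149.6 → max 149.6 km
Candidate 4: residuals P 70.2, Q 184.2, R 199.8 → max 199.8 km
Only Candidate 2 has all residuals ≈ 0.

Candidate 2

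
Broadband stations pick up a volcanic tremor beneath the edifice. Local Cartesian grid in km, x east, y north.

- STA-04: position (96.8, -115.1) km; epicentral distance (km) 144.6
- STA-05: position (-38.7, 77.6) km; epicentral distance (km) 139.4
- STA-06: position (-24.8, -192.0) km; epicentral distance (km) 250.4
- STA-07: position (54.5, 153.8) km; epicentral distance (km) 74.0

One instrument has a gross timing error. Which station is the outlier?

STA-07

Solve using three stations at a time. Using STA-04, STA-05, STA-06 (subtract circle equations pairwise → linear system) gives (x, y) ≈ (92.1, 29.4).
Distances from that point to each station vs reported:
  STA-04: calculated 144.6 vs reported 144.6 → residual 0.0 km
  STA-05: calculated 139.4 vs reported 139.4 → residual 0.0 km
  STA-06: calculated 250.4 vs reported 250.4 → residual 0.0 km
  STA-07: calculated 129.9 vs reported 74.0 → residual 55.9 km
STA-04, STA-05, STA-06 are mutually consistent (residuals ≈ 0); STA-07 is off by 55.9 km.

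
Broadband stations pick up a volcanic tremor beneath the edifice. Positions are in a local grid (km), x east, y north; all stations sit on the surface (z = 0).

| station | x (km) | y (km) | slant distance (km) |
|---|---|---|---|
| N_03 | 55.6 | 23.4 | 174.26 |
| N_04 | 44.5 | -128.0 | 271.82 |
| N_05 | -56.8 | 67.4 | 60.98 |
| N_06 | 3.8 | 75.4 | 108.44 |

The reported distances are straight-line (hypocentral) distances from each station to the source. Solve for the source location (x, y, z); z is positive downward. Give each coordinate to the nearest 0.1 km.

Each station gives a sphere (x−x_i)² + (y−y_i)² + z² = d_i² (stations at z=0).
Subtracting the N_03 sphere from N_04 and N_05: z² cancels, leaving linear equations in x and y:
-22.2 x − 302.8 y = -28794.23
-224.8 x + 88.0 y = 30778.07
Solving: x ≈ -96.907, y ≈ 102.198 km (keep extra digits for the depth step; rounded: -96.9, 102.2).
Then from the N_03 sphere: z² = 174.26² − (x − 55.6)² − (y − 23.4)² with x = -96.907, y = 102.198, so z ≈ 29.984 ≈ 30.0 km.
Check against N_06 (with the unrounded solution): distance 108.44 ≈ 108.44 km. ✓

x ≈ -96.9 km, y ≈ 102.2 km, depth ≈ 30.0 km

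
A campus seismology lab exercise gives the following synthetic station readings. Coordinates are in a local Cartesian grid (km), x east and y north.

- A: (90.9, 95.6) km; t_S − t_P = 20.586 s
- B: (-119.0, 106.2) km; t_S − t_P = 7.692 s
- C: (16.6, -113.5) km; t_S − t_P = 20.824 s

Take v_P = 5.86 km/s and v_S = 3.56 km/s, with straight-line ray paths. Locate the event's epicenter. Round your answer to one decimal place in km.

Distance from S−P lag: d = Δt · v_P v_S / (v_P − v_S) = Δt · (5.86·3.56)/(5.86−3.56) ≈ 9.0703·Δt.
So d_A = 186.72, d_B = 69.77, d_C = 188.88 km.
Circle about each station: (x − 90.9)² + (y − 95.6)² = 186.72²; (x + 119.0)² + (y − 106.2)² = 69.77²; (x − 16.6)² + (y + 113.5)² = 188.88².
Subtracting pairs of circle equations eliminates x²+y² and gives linear equations (the radical axes):
-419.8 x + 21.2 y = 38033.78
-148.6 x − 418.2 y = -5055.66
Solving the 2×2 system: x ≈ -88.4, y ≈ 43.5 km.
Check against A (with the unrounded x, y): √((x − 90.9)²+(y − 95.6)²) = 186.72 ≈ 186.72 km. ✓

(-88.4, 43.5)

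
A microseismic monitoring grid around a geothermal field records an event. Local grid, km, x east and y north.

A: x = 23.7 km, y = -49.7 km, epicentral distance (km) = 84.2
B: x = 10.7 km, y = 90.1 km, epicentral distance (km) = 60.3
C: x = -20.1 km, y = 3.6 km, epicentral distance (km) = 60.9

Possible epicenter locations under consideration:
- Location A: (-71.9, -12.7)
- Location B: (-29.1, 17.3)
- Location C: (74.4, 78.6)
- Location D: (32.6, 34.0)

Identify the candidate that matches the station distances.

Location D

For each candidate, compare |candidate − station| to the reported distance:
Location A: residuals A 18.3, B 71.6, C 6.6 → max 71.6 km
Location B: residuals A 1.1, B 22.7, C 44.5 → max 44.5 km
Location C: residuals A 53.8, B 4.4, C 59.7 → max 59.7 km
Location D: residuals A 0.0, B 0.1, C 0.1 → max 0.1 km
Only Location D has all residuals ≈ 0.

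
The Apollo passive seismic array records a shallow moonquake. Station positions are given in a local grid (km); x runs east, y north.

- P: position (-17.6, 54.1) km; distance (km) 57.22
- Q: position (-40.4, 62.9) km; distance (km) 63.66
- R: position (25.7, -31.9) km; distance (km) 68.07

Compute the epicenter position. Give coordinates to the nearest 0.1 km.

x ≈ -34.7 km, y ≈ -0.5 km

Circle about each station: (x + 17.6)² + (y − 54.1)² = 57.22²; (x + 40.4)² + (y − 62.9)² = 63.66²; (x − 25.7)² + (y + 31.9)² = 68.07².
Subtracting the P equation from the Q and R equations removes the quadratic terms:
-45.6 x + 17.6 y = 1573.53
86.6 x − 172.0 y = -2917.87
Solving the 2×2 system: x ≈ -34.7, y ≈ -0.5 km.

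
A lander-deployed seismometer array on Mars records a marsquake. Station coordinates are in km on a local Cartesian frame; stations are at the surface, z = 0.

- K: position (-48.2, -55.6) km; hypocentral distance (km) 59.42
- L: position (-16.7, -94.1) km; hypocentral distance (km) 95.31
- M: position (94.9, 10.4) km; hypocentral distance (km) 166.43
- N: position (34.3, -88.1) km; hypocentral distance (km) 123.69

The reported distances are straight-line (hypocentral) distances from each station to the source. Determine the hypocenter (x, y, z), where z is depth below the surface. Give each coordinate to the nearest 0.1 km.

Each station gives a sphere (x−x_i)² + (y−y_i)² + z² = d_i² (stations at z=0).
Subtracting the K sphere from L and M: z² cancels, leaving linear equations in x and y:
63.0 x − 77.0 y = -1834.16
286.2 x + 132.0 y = -20468.64
Solving: x ≈ -59.901, y ≈ -25.190 km (keep extra digits for the depth step; rounded: -59.9, -25.2).
Then from the K sphere: z² = 59.42² − (x + 48.2)² − (y + 55.6)² with x = -59.901, y = -25.190, so z ≈ 49.690 ≈ 49.7 km.

(-59.9, -25.2, 49.7)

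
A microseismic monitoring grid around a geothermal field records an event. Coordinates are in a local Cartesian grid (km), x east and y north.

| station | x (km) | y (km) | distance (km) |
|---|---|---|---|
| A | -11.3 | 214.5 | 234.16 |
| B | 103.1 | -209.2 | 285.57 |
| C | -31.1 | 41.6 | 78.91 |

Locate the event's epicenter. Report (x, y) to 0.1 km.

Circle about each station: (x + 11.3)² + (y − 214.5)² = 234.16²; (x − 103.1)² + (y + 209.2)² = 285.57²; (x + 31.1)² + (y − 41.6)² = 78.91².
Subtracting the A equation from the B and C equations removes the quadratic terms:
228.8 x − 847.4 y = -18463.01
-39.6 x − 345.8 y = 5163.95
Solving the 2×2 system: x ≈ -95.5, y ≈ -4.0 km.
Check against A (with the unrounded x, y): √((x + 11.3)²+(y − 214.5)²) = 234.16 ≈ 234.16 km. ✓

-95.5 km east, -4.0 km north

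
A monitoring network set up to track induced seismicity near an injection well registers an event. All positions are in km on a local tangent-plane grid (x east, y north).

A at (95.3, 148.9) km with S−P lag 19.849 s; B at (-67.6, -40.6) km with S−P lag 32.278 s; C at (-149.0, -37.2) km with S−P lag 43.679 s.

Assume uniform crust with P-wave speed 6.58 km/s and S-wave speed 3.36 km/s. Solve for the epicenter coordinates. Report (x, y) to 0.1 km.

(145.0, 22.0)

Distance from S−P lag: d = Δt · v_P v_S / (v_P − v_S) = Δt · (6.58·3.36)/(6.58−3.36) ≈ 6.8661·Δt.
So d_A = 136.28, d_B = 221.62, d_C = 299.90 km.
Circle about each station: (x − 95.3)² + (y − 148.9)² = 136.28²; (x + 67.6)² + (y + 40.6)² = 221.62²; (x + 149.0)² + (y + 37.2)² = 299.90².
Subtracting pairs of circle equations eliminates x²+y² and gives linear equations (the radical axes):
-325.8 x − 379.0 y = -55578.37
-488.6 x − 372.2 y = -79036.23
Solving the 2×2 system: x ≈ 145.0, y ≈ 22.0 km.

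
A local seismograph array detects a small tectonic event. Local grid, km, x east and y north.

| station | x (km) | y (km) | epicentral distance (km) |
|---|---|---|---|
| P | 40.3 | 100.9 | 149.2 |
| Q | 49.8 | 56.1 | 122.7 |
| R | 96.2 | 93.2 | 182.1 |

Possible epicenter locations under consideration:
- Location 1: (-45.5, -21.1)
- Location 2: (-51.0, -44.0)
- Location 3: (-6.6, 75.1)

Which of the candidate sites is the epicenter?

For each candidate, compare |candidate − station| to the reported distance:
Location 1: residuals P 0.1, Q 0.1, R 0.0 → max 0.1 km
Location 2: residuals P 22.1, Q 19.4, R 19.1 → max 22.1 km
Location 3: residuals P 95.7, Q 63.2, R 77.7 → max 95.7 km
Only Location 1 has all residuals ≈ 0.

Location 1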